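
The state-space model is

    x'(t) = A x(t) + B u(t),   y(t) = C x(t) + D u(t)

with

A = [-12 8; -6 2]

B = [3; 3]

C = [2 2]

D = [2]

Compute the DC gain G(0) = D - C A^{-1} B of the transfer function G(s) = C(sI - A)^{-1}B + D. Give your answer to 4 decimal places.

5.0000

G(0) = C(-A)^{-1}B + D = -C A^{-1} B + D.
det A = 24, so A^{-1} = (1/24)·adj(A) = [[1/12, -1/3], [1/4, -1/2]]
A^{-1} B = [-3/4, -3/4]^T
C A^{-1} B = -3
G(0) = D - C A^{-1} B = 2 - (-3) = 5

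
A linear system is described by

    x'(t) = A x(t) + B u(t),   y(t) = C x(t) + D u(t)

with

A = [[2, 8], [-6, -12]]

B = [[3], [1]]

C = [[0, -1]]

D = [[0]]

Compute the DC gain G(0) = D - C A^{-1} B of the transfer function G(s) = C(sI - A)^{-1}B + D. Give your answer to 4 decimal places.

0.8333

G(0) = C(-A)^{-1}B + D = -C A^{-1} B + D.
det A = 24, so A^{-1} = (1/24)·adj(A) = [[-1/2, -1/3], [1/4, 1/12]]
A^{-1} B = [-11/6, 5/6]^T
C A^{-1} B = -5/6
G(0) = D - C A^{-1} B = 0 - (-5/6) = 5/6 ≈ 0.8333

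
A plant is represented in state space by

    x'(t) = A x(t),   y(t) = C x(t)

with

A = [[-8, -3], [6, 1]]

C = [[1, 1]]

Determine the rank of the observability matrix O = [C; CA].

CA = [[-2, -2]]
Observability matrix O = [C; CA] = [[1, 1], [-2, -2]]
Every row of O is a scalar multiple of row 1 = [1, 1] (multipliers 1, -2), so the rows span a one-dimensional space.
O ≠ 0, hence rank(O) = 1.
rank(O) = 1 < n = 2, so the pair (A, C) is not completely observable.

1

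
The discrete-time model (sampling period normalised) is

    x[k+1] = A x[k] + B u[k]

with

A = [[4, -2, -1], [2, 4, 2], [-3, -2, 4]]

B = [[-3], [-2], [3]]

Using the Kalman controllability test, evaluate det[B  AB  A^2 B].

AB = [[-11], [-8], [25]]
A^2B = [[-53], [-4], [149]]
Controllability matrix C = [B  AB  A^2B] = [[-3, -11, -53], [-2, -8, -4], [3, 25, 149]]
Expanding along the first row, det(C) = (-3)·((-8)·149 - (-4)·25) - (-11)·((-2)·149 - (-4)·3) + (-53)·((-2)·25 - (-8)·3) = (-3)·(-1092) - (-11)·(-286) + (-53)·(-26) = 1508
Since det(C) ≠ 0, rank(C) = 3 and the system is completely controllable.

1508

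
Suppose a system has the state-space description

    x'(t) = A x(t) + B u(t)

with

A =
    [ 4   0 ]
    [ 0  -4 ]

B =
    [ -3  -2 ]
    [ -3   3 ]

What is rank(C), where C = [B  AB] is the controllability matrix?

2

AB = [[-12, -8], [12, -12]]
Controllability matrix C = [B  AB] = [[-3, -2, -12, -8], [-3, 3, 12, -12]]
Take the 2×2 submatrix of C formed by columns 1, 2: [[-3, -2], [-3, 3]]. Its determinant is (-3)·3 - (-2)·(-3) = -9 - 6 = -15 ≠ 0.
So rank(C) ≥ 2; since C has 2 rows, rank(C) = 2.
rank(C) = 2 = n, so the pair (A, B) is completely controllable.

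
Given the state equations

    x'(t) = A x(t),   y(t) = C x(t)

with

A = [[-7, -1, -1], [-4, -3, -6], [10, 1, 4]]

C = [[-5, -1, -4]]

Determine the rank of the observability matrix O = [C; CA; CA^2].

2

CA = [[-1, 4, -5]]
CA^2 = [[-59, -16, -43]]
Observability matrix O = [C; CA; CA^2] = [[-5, -1, -4], [-1, 4, -5], [-59, -16, -43]]
The columns c1, c2, c3 of O are linearly dependent: -c1 + c2 + c3 = 0 (check each entry), so rank(O) ≤ 2.
The 2×2 minor from rows 1, 2, columns 1, 2 is (-5)·4 - (-1)·(-1) = -20 - 1 = -21 ≠ 0, so rank(O) = 2.
rank(O) = 2 < n = 3, so the pair (A, C) is not completely observable.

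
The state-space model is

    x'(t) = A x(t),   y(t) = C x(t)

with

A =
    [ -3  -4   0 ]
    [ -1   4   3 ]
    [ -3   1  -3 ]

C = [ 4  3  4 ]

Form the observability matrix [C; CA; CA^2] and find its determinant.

CA = [[-27, 0, -3]]
CA^2 = [[90, 105, 9]]
Observability matrix O = [C; CA; CA^2] = [[4, 3, 4], [-27, 0, -3], [90, 105, 9]]
Expanding along the first row, det(O) = 4·(0·9 - (-3)·105) - 3·((-27)·9 - (-3)·90) + 4·((-27)·105 - 0·90) = 4·315 - 3·27 + 4·(-2835) = -10161
Since det(O) ≠ 0, rank(O) = 3 and the system is completely observable.

-10161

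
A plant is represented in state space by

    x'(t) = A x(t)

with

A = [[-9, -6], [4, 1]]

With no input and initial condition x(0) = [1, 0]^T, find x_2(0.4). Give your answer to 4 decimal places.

det(sI - A) = s^2 - (tr A)s + det A, with tr A = (-9) + 1 = -8 and det A = (-9)·1 - (-6)·4 = -9 - (-24) = 15.
So p(s) = det(sI - A) = s^2 + 8s + 15.
Factor s^2 + 8s + 15: two numbers with sum -8 and product 15 are -3 and -5, so s^2 + 8s + 15 = (s + 3)(s + 5).
Hence p(s) = (s + 3) (s + 5), with roots -5, -3.
The eigenvalues -5, -3 are distinct and real, so A is diagonalisable and x(t) = e^{At} x(0) = V diag(e^{λ_i t}) V^{-1} x(0), where the columns of V are the eigenvectors.
λ = -5: A - (-5)I = [[-4, -6], [4, 6]]. Row 1 gives (-4)·v1 + (-6)·v2 = 0, so take v_1 = [-3, 2]^T.
λ = -3: A - (-3)I = [[-6, -6], [4, 4]]. Row 1 gives (-6)·v1 + (-6)·v2 = 0, so take v_2 = [-1, 1]^T.
V = [v_1 v_2] = [[-3, -1], [2, 1]] has det V = -1, so V^{-1} = adj(V)/det V = [[-1, -1], [2, 3]].
Modal coordinates z(0) = V^{-1} x(0): (-1)·1 + (-1)·0 = -1; 2·1 + 3·0 = 2; so z(0) = [-1, 2]^T.
x_2(t) = Σ_i (v_i)_2 · z_i(0) · e^{λ_i t} (row 2 of V times the modal terms).
x_2(0.4) = 2·(-1)·e^{-5·0.4} + 1·2·e^{-3·0.4} = (-2)·0.135335 + 2·0.301194 = 0.3317.

0.3317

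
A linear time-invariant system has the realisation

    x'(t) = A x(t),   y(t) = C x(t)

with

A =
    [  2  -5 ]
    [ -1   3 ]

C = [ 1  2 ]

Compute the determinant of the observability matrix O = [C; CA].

CA = [[0, 1]]
Observability matrix O = [C; CA] = [[1, 2], [0, 1]]
det(O) = 1·1 - 2·0 = 1 - 0 = 1
Since det(O) ≠ 0, rank(O) = 2 and the system is completely observable.

1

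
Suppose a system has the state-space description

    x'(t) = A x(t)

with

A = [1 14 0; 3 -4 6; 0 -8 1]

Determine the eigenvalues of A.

-2, -1, 1

det(sI - A) = s^3 - (tr A)s^2 + (M11 + M22 + M33)s - det A, where Mii is the 2×2 principal minor of A obtained by deleting row i and column i.
tr A = 1 + (-4) + 1 = -2; M11 = (-4)·1 - 6·(-8) = -4 - (-48) = 44; M22 = 1·1 - 0·0 = 1 - 0 = 1; M33 = 1·(-4) - 14·3 = -4 - 42 = -46; sum of minors = -1.
det A = 1·((-4)·1 - 6·(-8)) - 14·(3·1 - 6·0) + 0·(3·(-8) - (-4)·0) = 1·44 - 14·3 + 0·(-24) = 2.
So p(s) = det(sI - A) = s^3 + 2s^2 - s - 2.
Rational-root test: any integer root divides -2. Testing small divisors, s = -1 works: p(-1) = -1 + 2 + 1 + (-2) = 0, so (s + 1) is a factor.
Dividing, p(s) = (s + 1)(s^2 + s - 2).
Factor s^2 + s - 2: two numbers with sum -1 and product -2 are 1 and -2, so s^2 + s - 2 = (s - 1)(s + 2).
Hence p(s) = (s - 1) (s + 1) (s + 2), with roots -2, -1, 1.
At least one eigenvalue has non-negative real part, so the system is not asymptotically stable.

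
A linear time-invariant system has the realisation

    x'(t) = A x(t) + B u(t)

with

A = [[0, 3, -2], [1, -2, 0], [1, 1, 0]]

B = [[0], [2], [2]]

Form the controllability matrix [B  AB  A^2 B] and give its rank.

AB = [[2], [-4], [2]]
A^2B = [[-16], [10], [-2]]
Controllability matrix C = [B  AB  A^2B] = [[0, 2, -16], [2, -4, 10], [2, 2, -2]]
det(C) = 0·((-4)·(-2) - 10·2) - 2·(2·(-2) - 10·2) + (-16)·(2·2 - (-4)·2) = 0·(-12) - 2·(-24) + (-16)·12 = -144 ≠ 0, so rank(C) = 3.
rank(C) = 3 = n, so the pair (A, B) is completely controllable.

3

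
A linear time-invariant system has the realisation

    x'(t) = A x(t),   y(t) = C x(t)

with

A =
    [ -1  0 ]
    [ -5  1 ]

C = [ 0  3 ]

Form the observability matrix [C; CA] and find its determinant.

45

CA = [[-15, 3]]
Observability matrix O = [C; CA] = [[0, 3], [-15, 3]]
det(O) = 0·3 - 3·(-15) = 0 - (-45) = 45
Since det(O) ≠ 0, rank(O) = 2 and the system is completely observable.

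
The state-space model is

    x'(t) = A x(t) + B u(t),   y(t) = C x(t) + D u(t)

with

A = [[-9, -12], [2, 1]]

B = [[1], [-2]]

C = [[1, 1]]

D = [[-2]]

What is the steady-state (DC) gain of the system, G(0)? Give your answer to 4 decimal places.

-1.5333

G(0) = C(-A)^{-1}B + D = -C A^{-1} B + D.
det A = 15, so A^{-1} = (1/15)·adj(A) = [[1/15, 4/5], [-2/15, -3/5]]
A^{-1} B = [-23/15, 16/15]^T
C A^{-1} B = -7/15
G(0) = D - C A^{-1} B = -2 - (-7/15) = -23/15 ≈ -1.5333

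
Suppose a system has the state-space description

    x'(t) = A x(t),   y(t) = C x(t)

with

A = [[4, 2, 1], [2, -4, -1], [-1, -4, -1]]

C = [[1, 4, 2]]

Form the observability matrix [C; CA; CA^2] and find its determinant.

930

CA = [[10, -22, -5]]
CA^2 = [[1, 128, 37]]
Observability matrix O = [C; CA; CA^2] = [[1, 4, 2], [10, -22, -5], [1, 128, 37]]
Expanding along the first row, det(O) = 1·((-22)·37 - (-5)·128) - 4·(10·37 - (-5)·1) + 2·(10·128 - (-22)·1) = 1·(-174) - 4·375 + 2·1302 = 930
Since det(O) ≠ 0, rank(O) = 3 and the system is completely observable.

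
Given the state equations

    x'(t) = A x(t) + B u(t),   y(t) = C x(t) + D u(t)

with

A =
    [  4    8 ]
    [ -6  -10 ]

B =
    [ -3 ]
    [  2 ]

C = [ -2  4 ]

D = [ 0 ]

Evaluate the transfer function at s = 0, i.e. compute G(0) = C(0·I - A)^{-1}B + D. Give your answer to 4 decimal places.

8.5000

G(0) = C(-A)^{-1}B + D = -C A^{-1} B + D.
det A = 8, so A^{-1} = (1/8)·adj(A) = [[-5/4, -1], [3/4, 1/2]]
A^{-1} B = [7/4, -5/4]^T
C A^{-1} B = -17/2
G(0) = D - C A^{-1} B = 0 - (-17/2) = 17/2 ≈ 8.5000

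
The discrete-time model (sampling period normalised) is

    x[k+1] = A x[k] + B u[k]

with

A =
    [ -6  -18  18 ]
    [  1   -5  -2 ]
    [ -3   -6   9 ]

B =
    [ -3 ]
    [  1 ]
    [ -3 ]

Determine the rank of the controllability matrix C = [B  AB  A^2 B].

2

AB = [[-54], [-2], [-24]]
A^2B = [[-72], [4], [-42]]
Controllability matrix C = [B  AB  A^2B] = [[-3, -54, -72], [1, -2, 4], [-3, -24, -42]]
The rows r1, r2, r3 of C are linearly dependent: -r1 + 3·r2 + 2·r3 = 0 (check each entry), so rank(C) ≤ 2.
The 2×2 minor from rows 1, 2, columns 1, 2 is (-3)·(-2) - (-54)·1 = 6 - (-54) = 60 ≠ 0, so rank(C) = 2.
rank(C) = 2 < n = 3, so the pair (A, B) is not completely controllable.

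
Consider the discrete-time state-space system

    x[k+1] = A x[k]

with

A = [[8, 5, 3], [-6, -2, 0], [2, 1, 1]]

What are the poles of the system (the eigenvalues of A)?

1, 2, 4

det(zI - A) = z^3 - (tr A)z^2 + (M11 + M22 + M33)z - det A, where Mii is the 2×2 principal minor of A obtained by deleting row i and column i.
tr A = 8 + (-2) + 1 = 7; M11 = (-2)·1 - 0·1 = -2 - 0 = -2; M22 = 8·1 - 3·2 = 8 - 6 = 2; M33 = 8·(-2) - 5·(-6) = -16 - (-30) = 14; sum of minors = 14.
det A = 8·((-2)·1 - 0·1) - 5·((-6)·1 - 0·2) + 3·((-6)·1 - (-2)·2) = 8·(-2) - 5·(-6) + 3·(-2) = 8.
So p(z) = det(zI - A) = z^3 - 7z^2 + 14z - 8.
Rational-root test: any integer root divides -8. Testing small divisors, z = 1 works: p(1) = 1 + (-7) + 14 + (-8) = 0, so (z - 1) is a factor.
Dividing, p(z) = (z - 1)(z^2 - 6z + 8).
Factor z^2 - 6z + 8: two numbers with sum 6 and product 8 are 4 and 2, so z^2 - 6z + 8 = (z - 4)(z - 2).
Hence p(z) = (z - 4) (z - 2) (z - 1), with roots 1, 2, 4.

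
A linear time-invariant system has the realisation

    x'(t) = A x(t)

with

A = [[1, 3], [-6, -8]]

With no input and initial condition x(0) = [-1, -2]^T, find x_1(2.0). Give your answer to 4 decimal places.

-0.0731

det(sI - A) = s^2 - (tr A)s + det A, with tr A = 1 + (-8) = -7 and det A = 1·(-8) - 3·(-6) = -8 - (-18) = 10.
So p(s) = det(sI - A) = s^2 + 7s + 10.
Factor s^2 + 7s + 10: two numbers with sum -7 and product 10 are -2 and -5, so s^2 + 7s + 10 = (s + 2)(s + 5).
Hence p(s) = (s + 2) (s + 5), with roots -5, -2.
The eigenvalues -5, -2 are distinct and real, so A is diagonalisable and x(t) = e^{At} x(0) = V diag(e^{λ_i t}) V^{-1} x(0), where the columns of V are the eigenvectors.
λ = -5: A - (-5)I = [[6, 3], [-6, -3]]. Row 1 gives 6·v1 + 3·v2 = 0, so take v_1 = [1, -2]^T.
λ = -2: A - (-2)I = [[3, 3], [-6, -6]]. Row 1 gives 3·v1 + 3·v2 = 0, so take v_2 = [1, -1]^T.
V = [v_1 v_2] = [[1, 1], [-2, -1]] has det V = 1, so V^{-1} = adj(V)/det V = [[-1, -1], [2, 1]].
Modal coordinates z(0) = V^{-1} x(0): (-1)·(-1) + (-1)·(-2) = 3; 2·(-1) + 1·(-2) = -4; so z(0) = [3, -4]^T.
x_1(t) = Σ_i (v_i)_1 · z_i(0) · e^{λ_i t} (row 1 of V times the modal terms).
x_1(2.0) = 1·3·e^{-5·2.0} + 1·(-4)·e^{-2·2.0} = 3·0.000045 + (-4)·0.018316 = -0.0731.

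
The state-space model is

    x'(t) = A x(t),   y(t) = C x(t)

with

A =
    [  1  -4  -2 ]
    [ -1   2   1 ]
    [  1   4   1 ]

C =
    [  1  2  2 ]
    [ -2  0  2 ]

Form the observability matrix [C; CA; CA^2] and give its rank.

CA = [[1, 8, 2], [0, 16, 6]]
CA^2 = [[-5, 20, 8], [-10, 56, 22]]
Observability matrix O = [C; CA; CA^2] = [[1, 2, 2], [-2, 0, 2], [1, 8, 2], [0, 16, 6], [-5, 20, 8], [-10, 56, 22]]
Take the 3×3 submatrix of O formed by rows 1, 2, 3: [[1, 2, 2], [-2, 0, 2], [1, 8, 2]]. Its determinant is 1·(0·2 - 2·8) - 2·((-2)·2 - 2·1) + 2·((-2)·8 - 0·1) = 1·(-16) - 2·(-6) + 2·(-16) = -36 ≠ 0.
So rank(O) ≥ 3; since O has 3 columns, rank(O) = 3.
rank(O) = 3 = n, so the pair (A, C) is completely observable.

3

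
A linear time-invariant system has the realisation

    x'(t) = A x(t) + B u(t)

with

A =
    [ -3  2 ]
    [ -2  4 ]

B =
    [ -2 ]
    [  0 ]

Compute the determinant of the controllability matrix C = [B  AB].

AB = [[6], [4]]
Controllability matrix C = [B  AB] = [[-2, 6], [0, 4]]
det(C) = (-2)·4 - 6·0 = -8 - 0 = -8
Since det(C) ≠ 0, rank(C) = 2 and the system is completely controllable.

-8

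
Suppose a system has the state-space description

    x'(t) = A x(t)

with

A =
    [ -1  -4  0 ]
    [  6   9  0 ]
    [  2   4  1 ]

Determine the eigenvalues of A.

det(sI - A) = s^3 - (tr A)s^2 + (M11 + M22 + M33)s - det A, where Mii is the 2×2 principal minor of A obtained by deleting row i and column i.
tr A = (-1) + 9 + 1 = 9; M11 = 9·1 - 0·4 = 9 - 0 = 9; M22 = (-1)·1 - 0·2 = -1 - 0 = -1; M33 = (-1)·9 - (-4)·6 = -9 - (-24) = 15; sum of minors = 23.
det A = (-1)·(9·1 - 0·4) - (-4)·(6·1 - 0·2) + 0·(6·4 - 9·2) = (-1)·9 - (-4)·6 + 0·6 = 15.
So p(s) = det(sI - A) = s^3 - 9s^2 + 23s - 15.
Rational-root test: any integer root divides -15. Testing small divisors, s = 1 works: p(1) = 1 + (-9) + 23 + (-15) = 0, so (s - 1) is a factor.
Dividing, p(s) = (s - 1)(s^2 - 8s + 15).
Factor s^2 - 8s + 15: two numbers with sum 8 and product 15 are 5 and 3, so s^2 - 8s + 15 = (s - 5)(s - 3).
Hence p(s) = (s - 5) (s - 3) (s - 1), with roots 1, 3, 5.
At least one eigenvalue has non-negative real part, so the system is not asymptotically stable.

1, 3, 5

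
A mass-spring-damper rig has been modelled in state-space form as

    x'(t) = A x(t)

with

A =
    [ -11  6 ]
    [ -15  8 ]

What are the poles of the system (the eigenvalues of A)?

det(sI - A) = s^2 - (tr A)s + det A, with tr A = (-11) + 8 = -3 and det A = (-11)·8 - 6·(-15) = -88 - (-90) = 2.
So p(s) = det(sI - A) = s^2 + 3s + 2.
Factor s^2 + 3s + 2: two numbers with sum -3 and product 2 are -1 and -2, so s^2 + 3s + 2 = (s + 1)(s + 2).
Hence p(s) = (s + 1) (s + 2), with roots -2, -1.
All eigenvalues have negative real part, so the system is asymptotically stable.

-2, -1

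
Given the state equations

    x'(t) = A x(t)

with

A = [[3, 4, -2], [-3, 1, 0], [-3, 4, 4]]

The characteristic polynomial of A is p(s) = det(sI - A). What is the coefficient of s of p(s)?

Expand det(sI - A) for the 3×3 matrix.
p(s) = s^3 - 8s^2 + 25s - 78.
(Check: constant term = det(-A) = (-1)^3 det A = -78; coefficient of s^2 = -tr A = -8.)
The coefficient of s is 25.

25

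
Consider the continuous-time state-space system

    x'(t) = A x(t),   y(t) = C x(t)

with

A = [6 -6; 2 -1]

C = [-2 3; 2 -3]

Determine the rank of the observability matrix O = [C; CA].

CA = [[-6, 9], [6, -9]]
Observability matrix O = [C; CA] = [[-2, 3], [2, -3], [-6, 9], [6, -9]]
Every row of O is a scalar multiple of row 1 = [-2, 3] (multipliers 1, -1, 3, -3), so the rows span a one-dimensional space.
O ≠ 0, hence rank(O) = 1.
rank(O) = 1 < n = 2, so the pair (A, C) is not completely observable.

1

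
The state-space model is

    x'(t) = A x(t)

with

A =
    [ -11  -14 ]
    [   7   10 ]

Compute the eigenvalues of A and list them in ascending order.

-4, 3

det(sI - A) = s^2 - (tr A)s + det A, with tr A = (-11) + 10 = -1 and det A = (-11)·10 - (-14)·7 = -110 - (-98) = -12.
So p(s) = det(sI - A) = s^2 + s - 12.
Factor s^2 + s - 12: two numbers with sum -1 and product -12 are 3 and -4, so s^2 + s - 12 = (s - 3)(s + 4).
Hence p(s) = (s - 3) (s + 4), with roots -4, 3.
At least one eigenvalue has non-negative real part, so the system is not asymptotically stable.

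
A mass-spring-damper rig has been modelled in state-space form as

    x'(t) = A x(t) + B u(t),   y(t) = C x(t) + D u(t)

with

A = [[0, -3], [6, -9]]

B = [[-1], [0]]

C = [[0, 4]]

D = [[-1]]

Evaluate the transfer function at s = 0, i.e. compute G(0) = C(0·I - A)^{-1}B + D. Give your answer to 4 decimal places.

-2.3333

G(0) = C(-A)^{-1}B + D = -C A^{-1} B + D.
det A = 18, so A^{-1} = (1/18)·adj(A) = [[-1/2, 1/6], [-1/3, 0]]
A^{-1} B = [1/2, 1/3]^T
C A^{-1} B = 4/3
G(0) = D - C A^{-1} B = -1 - (4/3) = -7/3 ≈ -2.3333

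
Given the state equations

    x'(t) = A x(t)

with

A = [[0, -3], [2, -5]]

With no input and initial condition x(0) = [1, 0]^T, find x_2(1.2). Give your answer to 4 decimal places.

det(sI - A) = s^2 - (tr A)s + det A, with tr A = 0 + (-5) = -5 and det A = 0·(-5) - (-3)·2 = 0 - (-6) = 6.
So p(s) = det(sI - A) = s^2 + 5s + 6.
Factor s^2 + 5s + 6: two numbers with sum -5 and product 6 are -2 and -3, so s^2 + 5s + 6 = (s + 2)(s + 3).
Hence p(s) = (s + 2) (s + 3), with roots -3, -2.
The eigenvalues -3, -2 are distinct and real, so A is diagonalisable and x(t) = e^{At} x(0) = V diag(e^{λ_i t}) V^{-1} x(0), where the columns of V are the eigenvectors.
λ = -3: A - (-3)I = [[3, -3], [2, -2]]. Row 1 gives 3·v1 + (-3)·v2 = 0, so take v_1 = [-1, -1]^T.
λ = -2: A - (-2)I = [[2, -3], [2, -3]]. Row 1 gives 2·v1 + (-3)·v2 = 0, so take v_2 = [3, 2]^T.
V = [v_1 v_2] = [[-1, 3], [-1, 2]] has det V = 1, so V^{-1} = adj(V)/det V = [[2, -3], [1, -1]].
Modal coordinates z(0) = V^{-1} x(0): 2·1 + (-3)·0 = 2; 1·1 + (-1)·0 = 1; so z(0) = [2, 1]^T.
x_2(t) = Σ_i (v_i)_2 · z_i(0) · e^{λ_i t} (row 2 of V times the modal terms).
x_2(1.2) = (-1)·2·e^{-3·1.2} + 2·1·e^{-2·1.2} = (-2)·0.027324 + 2·0.090718 = 0.1268.

0.1268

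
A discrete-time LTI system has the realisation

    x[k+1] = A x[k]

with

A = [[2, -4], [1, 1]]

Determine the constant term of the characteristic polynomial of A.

For a 2×2 matrix, det(zI - A) = z^2 - (tr A)z + det A.
tr A = 3, det A = 6.
So p(z) = z^2 - 3z + 6.
The constant term is 6.

6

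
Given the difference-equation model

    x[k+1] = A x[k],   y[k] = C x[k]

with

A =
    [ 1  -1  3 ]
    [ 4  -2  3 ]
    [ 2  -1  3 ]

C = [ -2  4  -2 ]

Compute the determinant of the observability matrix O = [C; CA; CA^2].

-488

CA = [[10, -4, 0]]
CA^2 = [[-6, -2, 18]]
Observability matrix O = [C; CA; CA^2] = [[-2, 4, -2], [10, -4, 0], [-6, -2, 18]]
Expanding along the first row, det(O) = (-2)·((-4)·18 - 0·(-2)) - 4·(10·18 - 0·(-6)) + (-2)·(10·(-2) - (-4)·(-6)) = (-2)·(-72) - 4·180 + (-2)·(-44) = -488
Since det(O) ≠ 0, rank(O) = 3 and the system is completely observable.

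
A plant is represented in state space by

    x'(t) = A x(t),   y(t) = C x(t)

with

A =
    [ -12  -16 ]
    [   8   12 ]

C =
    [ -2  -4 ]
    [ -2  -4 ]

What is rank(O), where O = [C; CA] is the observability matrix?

CA = [[-8, -16], [-8, -16]]
Observability matrix O = [C; CA] = [[-2, -4], [-2, -4], [-8, -16], [-8, -16]]
Every row of O is a scalar multiple of row 1 = [-2, -4] (multipliers 1, 1, 4, 4), so the rows span a one-dimensional space.
O ≠ 0, hence rank(O) = 1.
rank(O) = 1 < n = 2, so the pair (A, C) is not completely observable.

1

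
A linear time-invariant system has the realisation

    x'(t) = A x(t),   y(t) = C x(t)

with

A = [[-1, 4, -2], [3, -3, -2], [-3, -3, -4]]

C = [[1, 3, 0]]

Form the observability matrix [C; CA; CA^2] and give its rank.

CA = [[8, -5, -8]]
CA^2 = [[1, 71, 26]]
Observability matrix O = [C; CA; CA^2] = [[1, 3, 0], [8, -5, -8], [1, 71, 26]]
det(O) = 1·((-5)·26 - (-8)·71) - 3·(8·26 - (-8)·1) + 0·(8·71 - (-5)·1) = 1·438 - 3·216 + 0·573 = -210 ≠ 0, so rank(O) = 3.
rank(O) = 3 = n, so the pair (A, C) is completely observable.

3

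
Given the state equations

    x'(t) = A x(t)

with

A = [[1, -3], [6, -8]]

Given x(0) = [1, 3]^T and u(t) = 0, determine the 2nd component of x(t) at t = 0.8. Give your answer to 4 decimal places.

-0.1286

det(sI - A) = s^2 - (tr A)s + det A, with tr A = 1 + (-8) = -7 and det A = 1·(-8) - (-3)·6 = -8 - (-18) = 10.
So p(s) = det(sI - A) = s^2 + 7s + 10.
Factor s^2 + 7s + 10: two numbers with sum -7 and product 10 are -2 and -5, so s^2 + 7s + 10 = (s + 2)(s + 5).
Hence p(s) = (s + 2) (s + 5), with roots -5, -2.
The eigenvalues -5, -2 are distinct and real, so A is diagonalisable and x(t) = e^{At} x(0) = V diag(e^{λ_i t}) V^{-1} x(0), where the columns of V are the eigenvectors.
λ = -5: A - (-5)I = [[6, -3], [6, -3]]. Row 1 gives 6·v1 + (-3)·v2 = 0, so take v_1 = [1, 2]^T.
λ = -2: A - (-2)I = [[3, -3], [6, -6]]. Row 1 gives 3·v1 + (-3)·v2 = 0, so take v_2 = [-1, -1]^T.
V = [v_1 v_2] = [[1, -1], [2, -1]] has det V = 1, so V^{-1} = adj(V)/det V = [[-1, 1], [-2, 1]].
Modal coordinates z(0) = V^{-1} x(0): (-1)·1 + 1·3 = 2; (-2)·1 + 1·3 = 1; so z(0) = [2, 1]^T.
x_2(t) = Σ_i (v_i)_2 · z_i(0) · e^{λ_i t} (row 2 of V times the modal terms).
x_2(0.8) = 2·2·e^{-5·0.8} + (-1)·1·e^{-2·0.8} = 4·0.018316 + (-1)·0.201897 = -0.1286.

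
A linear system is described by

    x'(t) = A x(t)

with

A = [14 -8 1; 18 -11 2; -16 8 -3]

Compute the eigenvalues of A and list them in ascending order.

det(sI - A) = s^3 - (tr A)s^2 + (M11 + M22 + M33)s - det A, where Mii is the 2×2 principal minor of A obtained by deleting row i and column i.
tr A = 14 + (-11) + (-3) = 0; M11 = (-11)·(-3) - 2·8 = 33 - 16 = 17; M22 = 14·(-3) - 1·(-16) = -42 - (-16) = -26; M33 = 14·(-11) - (-8)·18 = -154 - (-144) = -10; sum of minors = -19.
det A = 14·((-11)·(-3) - 2·8) - (-8)·(18·(-3) - 2·(-16)) + 1·(18·8 - (-11)·(-16)) = 14·17 - (-8)·(-22) + 1·(-32) = 30.
So p(s) = det(sI - A) = s^3 - 19s - 30.
Rational-root test: any integer root divides -30. Testing small divisors, s = -2 works: p(-2) = -8 + 0 + 38 + (-30) = 0, so (s + 2) is a factor.
Dividing, p(s) = (s + 2)(s^2 - 2s - 15).
Factor s^2 - 2s - 15: two numbers with sum 2 and product -15 are 5 and -3, so s^2 - 2s - 15 = (s - 5)(s + 3).
Hence p(s) = (s - 5) (s + 2) (s + 3), with roots -3, -2, 5.
At least one eigenvalue has non-negative real part, so the system is not asymptotically stable.

-3, -2, 5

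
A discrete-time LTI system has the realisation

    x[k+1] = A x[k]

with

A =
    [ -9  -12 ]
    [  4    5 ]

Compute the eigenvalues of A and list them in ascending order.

det(zI - A) = z^2 - (tr A)z + det A, with tr A = (-9) + 5 = -4 and det A = (-9)·5 - (-12)·4 = -45 - (-48) = 3.
So p(z) = det(zI - A) = z^2 + 4z + 3.
Factor z^2 + 4z + 3: two numbers with sum -4 and product 3 are -1 and -3, so z^2 + 4z + 3 = (z + 1)(z + 3).
Hence p(z) = (z + 1) (z + 3), with roots -3, -1.

-3, -1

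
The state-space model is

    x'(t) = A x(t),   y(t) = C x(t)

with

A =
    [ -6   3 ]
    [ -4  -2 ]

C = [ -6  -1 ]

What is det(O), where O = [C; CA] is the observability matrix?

CA = [[40, -16]]
Observability matrix O = [C; CA] = [[-6, -1], [40, -16]]
det(O) = (-6)·(-16) - (-1)·40 = 96 - (-40) = 136
Since det(O) ≠ 0, rank(O) = 2 and the system is completely observable.

136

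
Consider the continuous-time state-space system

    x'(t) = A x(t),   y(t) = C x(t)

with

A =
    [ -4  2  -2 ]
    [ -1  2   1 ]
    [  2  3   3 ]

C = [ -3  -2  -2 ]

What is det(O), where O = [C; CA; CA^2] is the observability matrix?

CA = [[10, -16, -2]]
CA^2 = [[-28, -18, -42]]
Observability matrix O = [C; CA; CA^2] = [[-3, -2, -2], [10, -16, -2], [-28, -18, -42]]
Expanding along the first row, det(O) = (-3)·((-16)·(-42) - (-2)·(-18)) - (-2)·(10·(-42) - (-2)·(-28)) + (-2)·(10·(-18) - (-16)·(-28)) = (-3)·636 - (-2)·(-476) + (-2)·(-628) = -1604
Since det(O) ≠ 0, rank(O) = 3 and the system is completely observable.

-1604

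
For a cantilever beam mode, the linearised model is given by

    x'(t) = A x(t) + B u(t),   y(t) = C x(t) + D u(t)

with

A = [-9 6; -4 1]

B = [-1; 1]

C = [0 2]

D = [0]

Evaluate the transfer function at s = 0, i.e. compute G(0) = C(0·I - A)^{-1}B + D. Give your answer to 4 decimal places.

1.7333

G(0) = C(-A)^{-1}B + D = -C A^{-1} B + D.
det A = 15, so A^{-1} = (1/15)·adj(A) = [[1/15, -2/5], [4/15, -3/5]]
A^{-1} B = [-7/15, -13/15]^T
C A^{-1} B = -26/15
G(0) = D - C A^{-1} B = 0 - (-26/15) = 26/15 ≈ 1.7333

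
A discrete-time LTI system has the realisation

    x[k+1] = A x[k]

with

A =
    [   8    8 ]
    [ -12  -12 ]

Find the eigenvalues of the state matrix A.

det(zI - A) = z^2 - (tr A)z + det A, with tr A = 8 + (-12) = -4 and det A = 8·(-12) - 8·(-12) = -96 - (-96) = 0.
So p(z) = det(zI - A) = z^2 + 4z.
Factor z^2 + 4z: two numbers with sum -4 and product 0 are 0 and -4, so z^2 + 4z = z(z + 4).
Hence p(z) = z (z + 4), with roots -4, 0.

-4, 0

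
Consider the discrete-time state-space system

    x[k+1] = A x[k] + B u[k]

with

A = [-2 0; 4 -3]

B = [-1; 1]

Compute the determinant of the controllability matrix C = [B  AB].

AB = [[2], [-7]]
Controllability matrix C = [B  AB] = [[-1, 2], [1, -7]]
det(C) = (-1)·(-7) - 2·1 = 7 - 2 = 5
Since det(C) ≠ 0, rank(C) = 2 and the system is completely controllable.

5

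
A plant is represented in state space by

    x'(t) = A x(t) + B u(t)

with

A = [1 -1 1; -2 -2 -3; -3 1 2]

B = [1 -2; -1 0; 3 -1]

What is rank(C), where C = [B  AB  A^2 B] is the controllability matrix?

3

AB = [[5, -3], [-9, 7], [2, 4]]
A^2B = [[16, -6], [2, -20], [-20, 24]]
Controllability matrix C = [B  AB  A^2B] = [[1, -2, 5, -3, 16, -6], [-1, 0, -9, 7, 2, -20], [3, -1, 2, 4, -20, 24]]
Take the 3×3 submatrix of C formed by columns 1, 2, 3: [[1, -2, 5], [-1, 0, -9], [3, -1, 2]]. Its determinant is 1·(0·2 - (-9)·(-1)) - (-2)·((-1)·2 - (-9)·3) + 5·((-1)·(-1) - 0·3) = 1·(-9) - (-2)·25 + 5·1 = 46 ≠ 0.
So rank(C) ≥ 3; since C has 3 rows, rank(C) = 3.
rank(C) = 3 = n, so the pair (A, B) is completely controllable.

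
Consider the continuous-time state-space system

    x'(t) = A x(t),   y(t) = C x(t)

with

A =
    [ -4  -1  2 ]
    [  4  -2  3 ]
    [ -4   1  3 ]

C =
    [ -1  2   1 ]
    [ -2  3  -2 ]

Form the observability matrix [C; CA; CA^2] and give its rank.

3

CA = [[8, -2, 7], [28, -6, -1]]
CA^2 = [[-68, 3, 31], [-132, -17, 35]]
Observability matrix O = [C; CA; CA^2] = [[-1, 2, 1], [-2, 3, -2], [8, -2, 7], [28, -6, -1], [-68, 3, 31], [-132, -17, 35]]
Take the 3×3 submatrix of O formed by rows 1, 2, 3: [[-1, 2, 1], [-2, 3, -2], [8, -2, 7]]. Its determinant is (-1)·(3·7 - (-2)·(-2)) - 2·((-2)·7 - (-2)·8) + 1·((-2)·(-2) - 3·8) = (-1)·17 - 2·2 + 1·(-20) = -41 ≠ 0.
So rank(O) ≥ 3; since O has 3 columns, rank(O) = 3.
rank(O) = 3 = n, so the pair (A, C) is completely observable.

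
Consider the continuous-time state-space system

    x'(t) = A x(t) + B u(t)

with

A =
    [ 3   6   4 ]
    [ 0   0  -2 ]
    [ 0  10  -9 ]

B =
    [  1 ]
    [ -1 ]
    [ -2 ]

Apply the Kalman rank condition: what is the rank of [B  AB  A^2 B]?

AB = [[-11], [4], [8]]
A^2B = [[23], [-16], [-32]]
Controllability matrix C = [B  AB  A^2B] = [[1, -11, 23], [-1, 4, -16], [-2, 8, -32]]
The rows r1, r2, r3 of C are linearly dependent: -2·r2 + r3 = 0 (check each entry), so rank(C) ≤ 2.
The 2×2 minor from rows 1, 2, columns 1, 2 is 1·4 - (-11)·(-1) = 4 - 11 = -7 ≠ 0, so rank(C) = 2.
rank(C) = 2 < n = 3, so the pair (A, B) is not completely controllable.

2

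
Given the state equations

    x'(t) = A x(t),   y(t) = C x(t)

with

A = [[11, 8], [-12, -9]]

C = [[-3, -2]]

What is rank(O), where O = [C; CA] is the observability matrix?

CA = [[-9, -6]]
Observability matrix O = [C; CA] = [[-3, -2], [-9, -6]]
Every row of O is a scalar multiple of row 1 = [-3, -2] (multipliers 1, 3), so the rows span a one-dimensional space.
O ≠ 0, hence rank(O) = 1.
rank(O) = 1 < n = 2, so the pair (A, C) is not completely observable.

1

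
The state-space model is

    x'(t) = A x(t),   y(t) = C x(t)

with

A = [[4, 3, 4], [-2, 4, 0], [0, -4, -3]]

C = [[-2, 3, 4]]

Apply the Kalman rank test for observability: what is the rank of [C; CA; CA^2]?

3

CA = [[-14, -10, -20]]
CA^2 = [[-36, -2, 4]]
Observability matrix O = [C; CA; CA^2] = [[-2, 3, 4], [-14, -10, -20], [-36, -2, 4]]
det(O) = (-2)·((-10)·4 - (-20)·(-2)) - 3·((-14)·4 - (-20)·(-36)) + 4·((-14)·(-2) - (-10)·(-36)) = (-2)·(-80) - 3·(-776) + 4·(-332) = 1160 ≠ 0, so rank(O) = 3.
rank(O) = 3 = n, so the pair (A, C) is completely observable.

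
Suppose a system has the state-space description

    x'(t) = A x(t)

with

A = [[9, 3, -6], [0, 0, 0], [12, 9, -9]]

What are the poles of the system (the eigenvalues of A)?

-3, 0, 3

det(sI - A) = s^3 - (tr A)s^2 + (M11 + M22 + M33)s - det A, where Mii is the 2×2 principal minor of A obtained by deleting row i and column i.
tr A = 9 + 0 + (-9) = 0; M11 = 0·(-9) - 0·9 = 0 - 0 = 0; M22 = 9·(-9) - (-6)·12 = -81 - (-72) = -9; M33 = 9·0 - 3·0 = 0 - 0 = 0; sum of minors = -9.
det A = 9·(0·(-9) - 0·9) - 3·(0·(-9) - 0·12) + (-6)·(0·9 - 0·12) = 9·0 - 3·0 + (-6)·0 = 0.
So p(s) = det(sI - A) = s^3 - 9s.
The constant term is 0, so p(s) = s(s^2 - 9).
Factor s^2 - 9: two numbers with sum 0 and product -9 are 3 and -3, so s^2 - 9 = (s - 3)(s + 3).
Hence p(s) = s (s - 3) (s + 3), with roots -3, 0, 3.
At least one eigenvalue has non-negative real part, so the system is not asymptotically stable.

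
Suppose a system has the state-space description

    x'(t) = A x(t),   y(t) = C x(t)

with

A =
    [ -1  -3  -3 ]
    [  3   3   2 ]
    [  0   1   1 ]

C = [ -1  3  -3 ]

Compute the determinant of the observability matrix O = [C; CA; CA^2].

927

CA = [[10, 9, 6]]
CA^2 = [[17, 3, -6]]
Observability matrix O = [C; CA; CA^2] = [[-1, 3, -3], [10, 9, 6], [17, 3, -6]]
Expanding along the first row, det(O) = (-1)·(9·(-6) - 6·3) - 3·(10·(-6) - 6·17) + (-3)·(10·3 - 9·17) = (-1)·(-72) - 3·(-162) + (-3)·(-123) = 927
Since det(O) ≠ 0, rank(O) = 3 and the system is completely observable.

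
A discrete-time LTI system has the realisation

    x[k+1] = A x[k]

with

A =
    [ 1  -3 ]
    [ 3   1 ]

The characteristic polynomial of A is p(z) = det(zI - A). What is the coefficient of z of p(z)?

For a 2×2 matrix, det(zI - A) = z^2 - (tr A)z + det A.
tr A = 2, det A = 10.
So p(z) = z^2 - 2z + 10.
The coefficient of z is -2.

-2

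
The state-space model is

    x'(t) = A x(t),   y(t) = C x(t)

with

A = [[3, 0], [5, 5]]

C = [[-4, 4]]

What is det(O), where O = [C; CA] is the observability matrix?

-112

CA = [[8, 20]]
Observability matrix O = [C; CA] = [[-4, 4], [8, 20]]
det(O) = (-4)·20 - 4·8 = -80 - 32 = -112
Since det(O) ≠ 0, rank(O) = 2 and the system is completely observable.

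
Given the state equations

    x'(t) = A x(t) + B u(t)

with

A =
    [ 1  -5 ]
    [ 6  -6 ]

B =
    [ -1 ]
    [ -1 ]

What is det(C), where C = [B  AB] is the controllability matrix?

4

AB = [[4], [0]]
Controllability matrix C = [B  AB] = [[-1, 4], [-1, 0]]
det(C) = (-1)·0 - 4·(-1) = 0 - (-4) = 4
Since det(C) ≠ 0, rank(C) = 2 and the system is completely controllable.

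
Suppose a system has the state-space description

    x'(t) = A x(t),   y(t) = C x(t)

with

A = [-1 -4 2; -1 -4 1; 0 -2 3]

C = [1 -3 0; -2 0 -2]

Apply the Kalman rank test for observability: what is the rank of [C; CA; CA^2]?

CA = [[2, 8, -1], [2, 12, -10]]
CA^2 = [[-10, -38, 9], [-14, -36, -14]]
Observability matrix O = [C; CA; CA^2] = [[1, -3, 0], [-2, 0, -2], [2, 8, -1], [2, 12, -10], [-10, -38, 9], [-14, -36, -14]]
Take the 3×3 submatrix of O formed by rows 1, 2, 3: [[1, -3, 0], [-2, 0, -2], [2, 8, -1]]. Its determinant is 1·(0·(-1) - (-2)·8) - (-3)·((-2)·(-1) - (-2)·2) + 0·((-2)·8 - 0·2) = 1·16 - (-3)·6 + 0·(-16) = 34 ≠ 0.
So rank(O) ≥ 3; since O has 3 columns, rank(O) = 3.
rank(O) = 3 = n, so the pair (A, C) is completely observable.

3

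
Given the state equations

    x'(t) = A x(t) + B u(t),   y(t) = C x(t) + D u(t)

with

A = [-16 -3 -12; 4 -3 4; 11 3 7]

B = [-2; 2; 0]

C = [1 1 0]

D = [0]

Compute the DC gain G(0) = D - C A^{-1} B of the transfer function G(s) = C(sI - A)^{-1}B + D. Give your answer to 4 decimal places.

0.7333

G(0) = C(-A)^{-1}B + D = -C A^{-1} B + D.
det A = -60, so A^{-1} = (1/-60)·adj(A) = [[11/20, 1/4, 4/5], [-4/15, -1/3, -4/15], [-3/4, -1/4, -1]]
A^{-1} B = [-3/5, -2/15, 1]^T
C A^{-1} B = -11/15
G(0) = D - C A^{-1} B = 0 - (-11/15) = 11/15 ≈ 0.7333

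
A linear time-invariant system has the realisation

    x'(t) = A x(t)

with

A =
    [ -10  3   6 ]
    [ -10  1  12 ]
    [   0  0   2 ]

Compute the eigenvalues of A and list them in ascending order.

-5, -4, 2

det(sI - A) = s^3 - (tr A)s^2 + (M11 + M22 + M33)s - det A, where Mii is the 2×2 principal minor of A obtained by deleting row i and column i.
tr A = (-10) + 1 + 2 = -7; M11 = 1·2 - 12·0 = 2 - 0 = 2; M22 = (-10)·2 - 6·0 = -20 - 0 = -20; M33 = (-10)·1 - 3·(-10) = -10 - (-30) = 20; sum of minors = 2.
det A = (-10)·(1·2 - 12·0) - 3·((-10)·2 - 12·0) + 6·((-10)·0 - 1·0) = (-10)·2 - 3·(-20) + 6·0 = 40.
So p(s) = det(sI - A) = s^3 + 7s^2 + 2s - 40.
Rational-root test: any integer root divides -40. Testing small divisors, s = 2 works: p(2) = 8 + 28 + 4 + (-40) = 0, so (s - 2) is a factor.
Dividing, p(s) = (s - 2)(s^2 + 9s + 20).
Factor s^2 + 9s + 20: two numbers with sum -9 and product 20 are -4 and -5, so s^2 + 9s + 20 = (s + 4)(s + 5).
Hence p(s) = (s - 2) (s + 4) (s + 5), with roots -5, -4, 2.
At least one eigenvalue has non-negative real part, so the system is not asymptotically stable.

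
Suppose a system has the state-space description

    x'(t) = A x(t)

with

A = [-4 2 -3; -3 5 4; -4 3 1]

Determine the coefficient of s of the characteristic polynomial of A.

Expand det(sI - A) for the 3×3 matrix.
p(s) = s^3 - 2s^2 - 37s + 31.
(Check: constant term = det(-A) = (-1)^3 det A = 31; coefficient of s^2 = -tr A = -2.)
The coefficient of s is -37.

-37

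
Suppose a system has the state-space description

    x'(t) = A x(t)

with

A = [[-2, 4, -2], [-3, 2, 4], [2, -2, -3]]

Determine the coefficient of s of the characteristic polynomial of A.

20

Expand det(sI - A) for the 3×3 matrix.
p(s) = s^3 + 3s^2 + 20s + 12.
(Check: constant term = det(-A) = (-1)^3 det A = 12; coefficient of s^2 = -tr A = 3.)
The coefficient of s is 20.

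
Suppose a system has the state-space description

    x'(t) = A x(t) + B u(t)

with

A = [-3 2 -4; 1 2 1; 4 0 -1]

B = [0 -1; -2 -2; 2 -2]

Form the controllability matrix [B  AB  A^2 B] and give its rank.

3

AB = [[-12, 7], [-2, -7], [-2, -2]]
A^2B = [[40, -27], [-18, -9], [-46, 30]]
Controllability matrix C = [B  AB  A^2B] = [[0, -1, -12, 7, 40, -27], [-2, -2, -2, -7, -18, -9], [2, -2, -2, -2, -46, 30]]
Take the 3×3 submatrix of C formed by columns 1, 2, 3: [[0, -1, -12], [-2, -2, -2], [2, -2, -2]]. Its determinant is 0·((-2)·(-2) - (-2)·(-2)) - (-1)·((-2)·(-2) - (-2)·2) + (-12)·((-2)·(-2) - (-2)·2) = 0·0 - (-1)·8 + (-12)·8 = -88 ≠ 0.
So rank(C) ≥ 3; since C has 3 rows, rank(C) = 3.
rank(C) = 3 = n, so the pair (A, B) is completely controllable.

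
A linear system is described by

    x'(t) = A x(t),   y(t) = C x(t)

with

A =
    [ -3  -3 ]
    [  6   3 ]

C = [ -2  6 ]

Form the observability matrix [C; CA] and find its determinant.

-300

CA = [[42, 24]]
Observability matrix O = [C; CA] = [[-2, 6], [42, 24]]
det(O) = (-2)·24 - 6·42 = -48 - 252 = -300
Since det(O) ≠ 0, rank(O) = 2 and the system is completely observable.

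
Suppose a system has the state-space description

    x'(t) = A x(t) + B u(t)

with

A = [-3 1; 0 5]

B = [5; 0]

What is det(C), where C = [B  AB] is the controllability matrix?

0

AB = [[-15], [0]]
Controllability matrix C = [B  AB] = [[5, -15], [0, 0]]
det(C) = 5·0 - (-15)·0 = 0 - 0 = 0
Since det(C) = 0, rank(C) < 2 and the system is not completely controllable.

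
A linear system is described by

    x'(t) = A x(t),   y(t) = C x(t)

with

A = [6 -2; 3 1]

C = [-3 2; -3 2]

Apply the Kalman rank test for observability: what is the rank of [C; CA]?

1

CA = [[-12, 8], [-12, 8]]
Observability matrix O = [C; CA] = [[-3, 2], [-3, 2], [-12, 8], [-12, 8]]
Every row of O is a scalar multiple of row 1 = [-3, 2] (multipliers 1, 1, 4, 4), so the rows span a one-dimensional space.
O ≠ 0, hence rank(O) = 1.
rank(O) = 1 < n = 2, so the pair (A, C) is not completely observable.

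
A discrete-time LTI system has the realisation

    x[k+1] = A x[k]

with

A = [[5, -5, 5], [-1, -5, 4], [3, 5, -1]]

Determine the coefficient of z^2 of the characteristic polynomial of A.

1

Expand det(zI - A) for the 3×3 matrix.
p(z) = z^3 + z^2 - 65z + 80.
(Check: constant term = det(-A) = (-1)^3 det A = 80; coefficient of z^2 = -tr A = 1.)
The coefficient of z^2 is 1.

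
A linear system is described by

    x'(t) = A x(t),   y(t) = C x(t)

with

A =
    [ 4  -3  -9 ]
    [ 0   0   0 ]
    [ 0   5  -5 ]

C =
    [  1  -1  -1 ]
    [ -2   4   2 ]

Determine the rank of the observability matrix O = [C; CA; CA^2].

CA = [[4, -8, -4], [-8, 16, 8]]
CA^2 = [[16, -32, -16], [-32, 64, 32]]
Observability matrix O = [C; CA; CA^2] = [[1, -1, -1], [-2, 4, 2], [4, -8, -4], [-8, 16, 8], [16, -32, -16], [-32, 64, 32]]
The columns c1, c2, c3 of O are linearly dependent: c1 + c3 = 0 (check each entry), so rank(O) ≤ 2.
The 2×2 minor from rows 1, 2, columns 1, 2 is 1·4 - (-1)·(-2) = 4 - 2 = 2 ≠ 0, so rank(O) = 2.
rank(O) = 2 < n = 3, so the pair (A, C) is not completely observable.

2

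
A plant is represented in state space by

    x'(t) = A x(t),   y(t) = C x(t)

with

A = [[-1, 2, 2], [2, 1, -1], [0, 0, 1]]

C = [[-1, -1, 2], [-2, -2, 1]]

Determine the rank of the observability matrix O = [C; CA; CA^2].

CA = [[-1, -3, 1], [-2, -6, -1]]
CA^2 = [[-5, -5, 2], [-10, -10, 1]]
Observability matrix O = [C; CA; CA^2] = [[-1, -1, 2], [-2, -2, 1], [-1, -3, 1], [-2, -6, -1], [-5, -5, 2], [-10, -10, 1]]
Take the 3×3 submatrix of O formed by rows 1, 2, 3: [[-1, -1, 2], [-2, -2, 1], [-1, -3, 1]]. Its determinant is (-1)·((-2)·1 - 1·(-3)) - (-1)·((-2)·1 - 1·(-1)) + 2·((-2)·(-3) - (-2)·(-1)) = (-1)·1 - (-1)·(-1) + 2·4 = 6 ≠ 0.
So rank(O) ≥ 3; since O has 3 columns, rank(O) = 3.
rank(O) = 3 = n, so the pair (A, C) is completely observable.

3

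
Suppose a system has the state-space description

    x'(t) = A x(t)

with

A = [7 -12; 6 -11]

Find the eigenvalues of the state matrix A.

-5, 1

det(sI - A) = s^2 - (tr A)s + det A, with tr A = 7 + (-11) = -4 and det A = 7·(-11) - (-12)·6 = -77 - (-72) = -5.
So p(s) = det(sI - A) = s^2 + 4s - 5.
Factor s^2 + 4s - 5: two numbers with sum -4 and product -5 are 1 and -5, so s^2 + 4s - 5 = (s - 1)(s + 5).
Hence p(s) = (s - 1) (s + 5), with roots -5, 1.
At least one eigenvalue has non-negative real part, so the system is not asymptotically stable.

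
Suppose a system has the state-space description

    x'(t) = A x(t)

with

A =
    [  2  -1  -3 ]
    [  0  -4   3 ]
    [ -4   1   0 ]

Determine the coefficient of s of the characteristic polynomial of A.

Expand det(sI - A) for the 3×3 matrix.
p(s) = s^3 + 2s^2 - 23s - 54.
(Check: constant term = det(-A) = (-1)^3 det A = -54; coefficient of s^2 = -tr A = 2.)
The coefficient of s is -23.

-23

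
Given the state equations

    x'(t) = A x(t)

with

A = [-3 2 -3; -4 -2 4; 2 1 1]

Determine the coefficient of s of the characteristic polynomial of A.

Expand det(sI - A) for the 3×3 matrix.
p(s) = s^3 + 4s^2 + 11s - 42.
(Check: constant term = det(-A) = (-1)^3 det A = -42; coefficient of s^2 = -tr A = 4.)
The coefficient of s is 11.

11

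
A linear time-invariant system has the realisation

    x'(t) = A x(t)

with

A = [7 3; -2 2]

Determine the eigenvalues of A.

4, 5

det(sI - A) = s^2 - (tr A)s + det A, with tr A = 7 + 2 = 9 and det A = 7·2 - 3·(-2) = 14 - (-6) = 20.
So p(s) = det(sI - A) = s^2 - 9s + 20.
Factor s^2 - 9s + 20: two numbers with sum 9 and product 20 are 5 and 4, so s^2 - 9s + 20 = (s - 5)(s - 4).
Hence p(s) = (s - 5) (s - 4), with roots 4, 5.
At least one eigenvalue has non-negative real part, so the system is not asymptotically stable.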